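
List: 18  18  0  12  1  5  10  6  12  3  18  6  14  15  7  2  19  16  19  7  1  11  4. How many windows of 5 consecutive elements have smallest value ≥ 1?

16

18 18 0 12 1 → min 0
18 0 12 1 5 → min 0
0 12 1 5 10 → min 0
12 1 5 10 6 → min 1  ≥ 1 ✓
1 5 10 6 12 → min 1  ≥ 1 ✓
5 10 6 12 3 → min 3  ≥ 1 ✓
10 6 12 3 18 → min 3  ≥ 1 ✓
6 12 3 18 6 → min 3  ≥ 1 ✓
12 3 18 6 14 → min 3  ≥ 1 ✓
3 18 6 14 15 → min 3  ≥ 1 ✓
18 6 14 15 7 → min 6  ≥ 1 ✓
6 14 15 7 2 → min 2  ≥ 1 ✓
14 15 7 2 19 → min 2  ≥ 1 ✓
15 7 2 19 16 → min 2  ≥ 1 ✓
7 2 19 16 19 → min 2  ≥ 1 ✓
2 19 16 19 7 → min 2  ≥ 1 ✓
19 16 19 7 1 → min 1  ≥ 1 ✓
16 19 7 1 11 → min 1  ≥ 1 ✓
19 7 1 11 4 → min 1  ≥ 1 ✓
16 windows satisfy the condition.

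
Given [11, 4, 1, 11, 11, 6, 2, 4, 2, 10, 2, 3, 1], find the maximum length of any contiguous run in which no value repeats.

add 11: [11] len 1
add 4: [11, 4] len 2
add 1: [11, 4, 1] len 3
add 11 (repeat 11, move left end past it): [4, 1, 11] len 3
add 11 (repeat 11, move left end past it): [11] len 1
add 6: [11, 6] len 2
add 2: [11, 6, 2] len 3
add 4: [11, 6, 2, 4] len 4
add 2 (repeat 2, move left end past it): [4, 2] len 2
add 10: [4, 2, 10] len 3
add 2 (repeat 2, move left end past it): [10, 2] len 2
add 3: [10, 2, 3] len 3
add 1: [10, 2, 3, 1] len 4
Longest all-distinct length: 4.

4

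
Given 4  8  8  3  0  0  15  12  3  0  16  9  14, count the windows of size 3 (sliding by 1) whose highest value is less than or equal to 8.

4

(4, 8, 8) → max 8  ≤ 8 ✓
(8, 8, 3) → max 8  ≤ 8 ✓
(8, 3, 0) → max 8  ≤ 8 ✓
(3, 0, 0) → max 3  ≤ 8 ✓
(0, 0, 15) → max 15
(0, 15, 12) → max 15
(15, 12, 3) → max 15
(12, 3, 0) → max 12
(3, 0, 16) → max 16
(0, 16, 9) → max 16
(16, 9, 14) → max 16
4 windows satisfy the condition.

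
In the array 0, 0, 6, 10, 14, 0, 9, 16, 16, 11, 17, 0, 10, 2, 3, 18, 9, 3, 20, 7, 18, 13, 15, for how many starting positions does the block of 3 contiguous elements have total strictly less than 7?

(0, 0, 6) → sum 6  < 7 ✓
(0, 6, 10) → sum 16
(6, 10, 14) → sum 30
(10, 14, 0) → sum 24
(14, 0, 9) → sum 23
(0, 9, 16) → sum 25
(9, 16, 16) → sum 41
(16, 16, 11) → sum 43
(16, 11, 17) → sum 44
(11, 17, 0) → sum 28
(17, 0, 10) → sum 27
(0, 10, 2) → sum 12
(10, 2, 3) → sum 15
(2, 3, 18) → sum 23
(3, 18, 9) → sum 30
(18, 9, 3) → sum 30
(9, 3, 20) → sum 32
(3, 20, 7) → sum 30
(20, 7, 18) → sum 45
(7, 18, 13) → sum 38
(18, 13, 15) → sum 46
1 window satisfy the condition.

1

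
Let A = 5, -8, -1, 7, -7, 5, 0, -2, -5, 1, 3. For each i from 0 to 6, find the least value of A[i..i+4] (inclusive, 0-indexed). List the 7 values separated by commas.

5 -8 -1 7 -7 → min -8
-8 -1 7 -7 5 → min -8
-1 7 -7 5 0 → min -7
7 -7 5 0 -2 → min -7
-7 5 0 -2 -5 → min -7
5 0 -2 -5 1 → min -5
0 -2 -5 1 3 → min -5

-8, -8, -7, -7, -7, -5, -5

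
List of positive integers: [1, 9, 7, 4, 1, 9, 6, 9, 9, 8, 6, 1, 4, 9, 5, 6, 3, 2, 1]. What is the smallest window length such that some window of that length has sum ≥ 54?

Extend right; whenever the sum reaches 54, record the length and shrink from the left:
add 1: running sum 1 < 54
add 9: running sum 10 < 54
add 7: running sum 17 < 54
add 4: running sum 21 < 54
add 1: running sum 22 < 54
add 9: running sum 31 < 54
add 6: running sum 37 < 54
add 9: running sum 46 < 54
add 9: shortest ending here [9, 7, 4, 1, 9, 6, 9, 9] sum 54, len 8
add 8: shortest ending here [9, 7, 4, 1, 9, 6, 9, 9, 8] sum 62, len 9
add 6: shortest ending here [7, 4, 1, 9, 6, 9, 9, 8, 6] sum 59, len 9
add 1: shortest ending here [7, 4, 1, 9, 6, 9, 9, 8, 6, 1] sum 60, len 10
add 4: shortest ending here [4, 1, 9, 6, 9, 9, 8, 6, 1, 4] sum 57, len 10
add 9: shortest ending here [9, 6, 9, 9, 8, 6, 1, 4, 9] sum 61, len 9
add 5: shortest ending here [6, 9, 9, 8, 6, 1, 4, 9, 5] sum 57, len 9
add 6: shortest ending here [9, 9, 8, 6, 1, 4, 9, 5, 6] sum 57, len 9
add 3: shortest ending here [9, 9, 8, 6, 1, 4, 9, 5, 6, 3] sum 60, len 10
add 2: shortest ending here [9, 9, 8, 6, 1, 4, 9, 5, 6, 3, 2] sum 62, len 11
add 1: shortest ending here [9, 8, 6, 1, 4, 9, 5, 6, 3, 2, 1] sum 54, len 11
Shortest qualifying length: 8.

8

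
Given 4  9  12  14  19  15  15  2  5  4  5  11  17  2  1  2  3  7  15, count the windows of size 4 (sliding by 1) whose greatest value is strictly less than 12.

(4, 9, 12, 14) → max 14
(9, 12, 14, 19) → max 19
(12, 14, 19, 15) → max 19
(14, 19, 15, 15) → max 19
(19, 15, 15, 2) → max 19
(15, 15, 2, 5) → max 15
(15, 2, 5, 4) → max 15
(2, 5, 4, 5) → max 5  < 12 ✓
(5, 4, 5, 11) → max 11  < 12 ✓
(4, 5, 11, 17) → max 17
(5, 11, 17, 2) → max 17
(11, 17, 2, 1) → max 17
(17, 2, 1, 2) → max 17
(2, 1, 2, 3) → max 3  < 12 ✓
(1, 2, 3, 7) → max 7  < 12 ✓
(2, 3, 7, 15) → max 15
4 windows satisfy the condition.

4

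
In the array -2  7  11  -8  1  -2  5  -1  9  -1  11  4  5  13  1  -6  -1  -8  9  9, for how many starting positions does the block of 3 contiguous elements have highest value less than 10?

-2 7 11 → max 11
7 11 -8 → max 11
11 -8 1 → max 11
-8 1 -2 → max 1  < 10 ✓
1 -2 5 → max 5  < 10 ✓
-2 5 -1 → max 5  < 10 ✓
5 -1 9 → max 9  < 10 ✓
-1 9 -1 → max 9  < 10 ✓
9 -1 11 → max 11
-1 11 4 → max 11
11 4 5 → max 11
4 5 13 → max 13
5 13 1 → max 13
13 1 -6 → max 13
1 -6 -1 → max 1  < 10 ✓
-6 -1 -8 → max -1  < 10 ✓
-1 -8 9 → max 9  < 10 ✓
-8 9 9 → max 9  < 10 ✓
9 windows satisfy the condition.

9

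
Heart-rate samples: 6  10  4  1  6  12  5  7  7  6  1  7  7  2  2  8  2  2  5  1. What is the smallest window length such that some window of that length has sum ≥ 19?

3

add 6: running sum 6 < 19
add 10: running sum 16 < 19
end 2: [6, 10, 4] sum 20, len 3
end 3: [6, 10, 4, 1] sum 21, len 4
end 4: [10, 4, 1, 6] sum 21, len 4
end 5: [1, 6, 12] sum 19, len 3
end 6: [6, 12, 5] sum 23, len 3
end 7: [12, 5, 7] sum 24, len 3
end 8: [5, 7, 7] sum 19, len 3
end 9: [7, 7, 6] sum 20, len 3
end 10: [7, 7, 6, 1] sum 21, len 4
end 11: [7, 6, 1, 7] sum 21, len 4
end 12: [6, 1, 7, 7] sum 21, len 4
end 13: [6, 1, 7, 7, 2] sum 23, len 5
end 14: [1, 7, 7, 2, 2] sum 19, len 5
end 15: [7, 2, 2, 8] sum 19, len 4
end 16: [7, 2, 2, 8, 2] sum 21, len 5
end 17: [7, 2, 2, 8, 2, 2] sum 23, len 6
end 18: [2, 8, 2, 2, 5] sum 19, len 5
end 19: [2, 8, 2, 2, 5, 1] sum 20, len 6
Shortest qualifying length: 3.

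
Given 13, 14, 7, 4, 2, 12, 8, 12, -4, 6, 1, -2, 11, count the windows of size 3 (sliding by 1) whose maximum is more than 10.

8

(13, 14, 7) → max 14  > 10 ✓
(14, 7, 4) → max 14  > 10 ✓
(7, 4, 2) → max 7
(4, 2, 12) → max 12  > 10 ✓
(2, 12, 8) → max 12  > 10 ✓
(12, 8, 12) → max 12  > 10 ✓
(8, 12, -4) → max 12  > 10 ✓
(12, -4, 6) → max 12  > 10 ✓
(-4, 6, 1) → max 6
(6, 1, -2) → max 6
(1, -2, 11) → max 11  > 10 ✓
8 windows satisfy the condition.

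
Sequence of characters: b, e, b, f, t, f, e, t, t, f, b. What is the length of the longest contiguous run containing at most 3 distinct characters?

[b] 1 distinct, len 1
[b, e] 2 distinct, len 2
[b, e, b] 2 distinct, len 3
[b, e, b, f] 3 distinct, len 4
[b, f, t] 3 distinct, len 3
[b, f, t, f] 3 distinct, len 4
[f, t, f, e] 3 distinct, len 4
[f, t, f, e, t] 3 distinct, len 5
[f, t, f, e, t, t] 3 distinct, len 6
[f, t, f, e, t, t, f] 3 distinct, len 7
[t, t, f, b] 3 distinct, len 4
Longest length with ≤3 distinct: 7.

7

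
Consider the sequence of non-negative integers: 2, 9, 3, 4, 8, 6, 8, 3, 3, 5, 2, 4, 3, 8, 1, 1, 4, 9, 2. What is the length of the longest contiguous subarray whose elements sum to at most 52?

12

Extend to the right; shrink from the left whenever the sum exceeds 52:
→ 2: sum 2, len 1
→ 9: sum 11, len 2
→ 3: sum 14, len 3
→ 4: sum 18, len 4
→ 8: sum 26, len 5
→ 6: sum 32, len 6
→ 8: sum 40, len 7
→ 3: sum 43, len 8
→ 3: sum 46, len 9
→ 5: sum 51, len 10
→ 2 (dropped 2): sum 51, len 10
→ 4 (dropped 9): sum 46, len 10
→ 3: sum 49, len 11
→ 8 (dropped 3, 4): sum 50, len 10
→ 1: sum 51, len 11
→ 1: sum 52, len 12
→ 4 (dropped 8): sum 48, len 12
→ 9 (dropped 6): sum 51, len 12
→ 2 (dropped 8): sum 45, len 12
Longest length seen: 12.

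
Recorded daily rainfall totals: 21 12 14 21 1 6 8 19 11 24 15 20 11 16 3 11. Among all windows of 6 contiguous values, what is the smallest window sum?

62

Window sums for each of the 11 positions:
(21, 12, 14, 21, 1, 6) → sum 75
(12, 14, 21, 1, 6, 8) → sum 62
(14, 21, 1, 6, 8, 19) → sum 69
(21, 1, 6, 8, 19, 11) → sum 66
(1, 6, 8, 19, 11, 24) → sum 69
(6, 8, 19, 11, 24, 15) → sum 83
(8, 19, 11, 24, 15, 20) → sum 97
(19, 11, 24, 15, 20, 11) → sum 100
(11, 24, 15, 20, 11, 16) → sum 97
(24, 15, 20, 11, 16, 3) → sum 89
(15, 20, 11, 16, 3, 11) → sum 76
Smallest of these is 62.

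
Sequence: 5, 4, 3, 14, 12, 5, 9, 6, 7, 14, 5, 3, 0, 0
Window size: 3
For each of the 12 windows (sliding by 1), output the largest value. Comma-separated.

5, 14, 14, 14, 12, 9, 9, 14, 14, 14, 5, 3

Sliding a size-3 window across the 14 values:
[5, 4, 3] → max 5
[4, 3, 14] → max 14
[3, 14, 12] → max 14
[14, 12, 5] → max 14
[12, 5, 9] → max 12
[5, 9, 6] → max 9
[9, 6, 7] → max 9
[6, 7, 14] → max 14
[7, 14, 5] → max 14
[14, 5, 3] → max 14
[5, 3, 0] → max 5
[3, 0, 0] → max 3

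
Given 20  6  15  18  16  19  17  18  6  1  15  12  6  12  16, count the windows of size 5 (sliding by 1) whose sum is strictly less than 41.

1

(20, 6, 15, 18, 16) → sum 75
(6, 15, 18, 16, 19) → sum 74
(15, 18, 16, 19, 17) → sum 85
(18, 16, 19, 17, 18) → sum 88
(16, 19, 17, 18, 6) → sum 76
(19, 17, 18, 6, 1) → sum 61
(17, 18, 6, 1, 15) → sum 57
(18, 6, 1, 15, 12) → sum 52
(6, 1, 15, 12, 6) → sum 40  < 41 ✓
(1, 15, 12, 6, 12) → sum 46
(15, 12, 6, 12, 16) → sum 61
1 window satisfy the condition.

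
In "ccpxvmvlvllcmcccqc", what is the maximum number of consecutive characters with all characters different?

[c] len 1
[c] len 1
[c, p] len 2
[c, p, x] len 3
[c, p, x, v] len 4
[c, p, x, v, m] len 5
[m, v] len 2
[m, v, l] len 3
[l, v] len 2
[v, l] len 2
[l] len 1
[l, c] len 2
[l, c, m] len 3
[m, c] len 2
[c] len 1
[c] len 1
[c, q] len 2
[q, c] len 2
Longest all-distinct length: 5.

5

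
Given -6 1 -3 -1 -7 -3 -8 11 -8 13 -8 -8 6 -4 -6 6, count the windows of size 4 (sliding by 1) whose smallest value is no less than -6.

2

[-6, 1, -3, -1] → min -6  ≥ -6 ✓
[1, -3, -1, -7] → min -7
[-3, -1, -7, -3] → min -7
[-1, -7, -3, -8] → min -8
[-7, -3, -8, 11] → min -8
[-3, -8, 11, -8] → min -8
[-8, 11, -8, 13] → min -8
[11, -8, 13, -8] → min -8
[-8, 13, -8, -8] → min -8
[13, -8, -8, 6] → min -8
[-8, -8, 6, -4] → min -8
[-8, 6, -4, -6] → min -8
[6, -4, -6, 6] → min -6  ≥ -6 ✓
2 windows satisfy the condition.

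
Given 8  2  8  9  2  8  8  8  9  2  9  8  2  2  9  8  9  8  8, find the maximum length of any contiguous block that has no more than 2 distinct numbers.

5

add 8: window [8] (1 distinct), len 1
add 2: window [8, 2] (2 distinct), len 2
add 8: window [8, 2, 8] (2 distinct), len 3
add 9: window [8, 9] (2 distinct), len 2
add 2: window [9, 2] (2 distinct), len 2
add 8: window [2, 8] (2 distinct), len 2
add 8: window [2, 8, 8] (2 distinct), len 3
add 8: window [2, 8, 8, 8] (2 distinct), len 4
add 9: window [8, 8, 8, 9] (2 distinct), len 4
add 2: window [9, 2] (2 distinct), len 2
add 9: window [9, 2, 9] (2 distinct), len 3
add 8: window [9, 8] (2 distinct), len 2
add 2: window [8, 2] (2 distinct), len 2
add 2: window [8, 2, 2] (2 distinct), len 3
add 9: window [2, 2, 9] (2 distinct), len 3
add 8: window [9, 8] (2 distinct), len 2
add 9: window [9, 8, 9] (2 distinct), len 3
add 8: window [9, 8, 9, 8] (2 distinct), len 4
add 8: window [9, 8, 9, 8, 8] (2 distinct), len 5
Longest length with ≤2 distinct: 5.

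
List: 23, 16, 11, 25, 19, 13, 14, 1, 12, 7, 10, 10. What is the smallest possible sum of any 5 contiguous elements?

[23, 16, 11, 25, 19] → sum 94
[16, 11, 25, 19, 13] → sum 84
[11, 25, 19, 13, 14] → sum 82
[25, 19, 13, 14, 1] → sum 72
[19, 13, 14, 1, 12] → sum 59
[13, 14, 1, 12, 7] → sum 47
[14, 1, 12, 7, 10] → sum 44
[1, 12, 7, 10, 10] → sum 40
Smallest of these is 40.

40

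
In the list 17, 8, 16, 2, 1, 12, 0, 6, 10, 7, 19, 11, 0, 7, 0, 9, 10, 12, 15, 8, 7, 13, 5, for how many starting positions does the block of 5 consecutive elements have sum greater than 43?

9

(17, 8, 16, 2, 1) → sum 44  > 43 ✓
(8, 16, 2, 1, 12) → sum 39
(16, 2, 1, 12, 0) → sum 31
(2, 1, 12, 0, 6) → sum 21
(1, 12, 0, 6, 10) → sum 29
(12, 0, 6, 10, 7) → sum 35
(0, 6, 10, 7, 19) → sum 42
(6, 10, 7, 19, 11) → sum 53  > 43 ✓
(10, 7, 19, 11, 0) → sum 47  > 43 ✓
(7, 19, 11, 0, 7) → sum 44  > 43 ✓
(19, 11, 0, 7, 0) → sum 37
(11, 0, 7, 0, 9) → sum 27
(0, 7, 0, 9, 10) → sum 26
(7, 0, 9, 10, 12) → sum 38
(0, 9, 10, 12, 15) → sum 46  > 43 ✓
(9, 10, 12, 15, 8) → sum 54  > 43 ✓
(10, 12, 15, 8, 7) → sum 52  > 43 ✓
(12, 15, 8, 7, 13) → sum 55  > 43 ✓
(15, 8, 7, 13, 5) → sum 48  > 43 ✓
9 windows satisfy the condition.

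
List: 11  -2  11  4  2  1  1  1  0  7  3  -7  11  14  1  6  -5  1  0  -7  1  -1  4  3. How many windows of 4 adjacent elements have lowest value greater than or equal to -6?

13

(11, -2, 11, 4) → min -2  ≥ -6 ✓
(-2, 11, 4, 2) → min -2  ≥ -6 ✓
(11, 4, 2, 1) → min 1  ≥ -6 ✓
(4, 2, 1, 1) → min 1  ≥ -6 ✓
(2, 1, 1, 1) → min 1  ≥ -6 ✓
(1, 1, 1, 0) → min 0  ≥ -6 ✓
(1, 1, 0, 7) → min 0  ≥ -6 ✓
(1, 0, 7, 3) → min 0  ≥ -6 ✓
(0, 7, 3, -7) → min -7
(7, 3, -7, 11) → min -7
(3, -7, 11, 14) → min -7
(-7, 11, 14, 1) → min -7
(11, 14, 1, 6) → min 1  ≥ -6 ✓
(14, 1, 6, -5) → min -5  ≥ -6 ✓
(1, 6, -5, 1) → min -5  ≥ -6 ✓
(6, -5, 1, 0) → min -5  ≥ -6 ✓
(-5, 1, 0, -7) → min -7
(1, 0, -7, 1) → min -7
(0, -7, 1, -1) → min -7
(-7, 1, -1, 4) → min -7
(1, -1, 4, 3) → min -1  ≥ -6 ✓
13 windows satisfy the condition.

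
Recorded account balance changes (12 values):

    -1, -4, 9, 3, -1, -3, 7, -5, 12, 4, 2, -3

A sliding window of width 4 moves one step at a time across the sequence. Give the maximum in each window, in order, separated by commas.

9, 9, 9, 7, 7, 12, 12, 12, 12

-1 -4 9 3 → max 9
-4 9 3 -1 → max 9
9 3 -1 -3 → max 9
3 -1 -3 7 → max 7
-1 -3 7 -5 → max 7
-3 7 -5 12 → max 12
7 -5 12 4 → max 12
-5 12 4 2 → max 12
12 4 2 -3 → max 12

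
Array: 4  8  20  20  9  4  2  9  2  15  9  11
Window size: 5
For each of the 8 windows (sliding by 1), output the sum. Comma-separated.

Sliding a size-5 window across the 12 values:
4 8 20 20 9 → sum 61
8 20 20 9 4 → sum 61
20 20 9 4 2 → sum 55
20 9 4 2 9 → sum 44
9 4 2 9 2 → sum 26
4 2 9 2 15 → sum 32
2 9 2 15 9 → sum 37
9 2 15 9 11 → sum 46

61, 61, 55, 44, 26, 32, 37, 46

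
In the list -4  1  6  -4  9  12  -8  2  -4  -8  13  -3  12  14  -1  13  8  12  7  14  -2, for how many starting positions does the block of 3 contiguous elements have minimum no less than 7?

(-4, 1, 6) → min -4
(1, 6, -4) → min -4
(6, -4, 9) → min -4
(-4, 9, 12) → min -4
(9, 12, -8) → min -8
(12, -8, 2) → min -8
(-8, 2, -4) → min -8
(2, -4, -8) → min -8
(-4, -8, 13) → min -8
(-8, 13, -3) → min -8
(13, -3, 12) → min -3
(-3, 12, 14) → min -3
(12, 14, -1) → min -1
(14, -1, 13) → min -1
(-1, 13, 8) → min -1
(13, 8, 12) → min 8  ≥ 7 ✓
(8, 12, 7) → min 7  ≥ 7 ✓
(12, 7, 14) → min 7  ≥ 7 ✓
(7, 14, -2) → min -2
3 windows satisfy the condition.

3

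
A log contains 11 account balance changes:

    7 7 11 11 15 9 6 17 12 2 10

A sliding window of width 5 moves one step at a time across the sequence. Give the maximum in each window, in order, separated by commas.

15, 15, 15, 17, 17, 17, 17

7 7 11 11 15 → max 15
7 11 11 15 9 → max 15
11 11 15 9 6 → max 15
11 15 9 6 17 → max 17
15 9 6 17 12 → max 17
9 6 17 12 2 → max 17
6 17 12 2 10 → max 17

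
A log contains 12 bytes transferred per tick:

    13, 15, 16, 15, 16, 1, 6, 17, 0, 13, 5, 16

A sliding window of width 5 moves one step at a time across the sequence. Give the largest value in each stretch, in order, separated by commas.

(13, 15, 16, 15, 16) → max 16
(15, 16, 15, 16, 1) → max 16
(16, 15, 16, 1, 6) → max 16
(15, 16, 1, 6, 17) → max 17
(16, 1, 6, 17, 0) → max 17
(1, 6, 17, 0, 13) → max 17
(6, 17, 0, 13, 5) → max 17
(17, 0, 13, 5, 16) → max 17

16, 16, 16, 17, 17, 17, 17, 17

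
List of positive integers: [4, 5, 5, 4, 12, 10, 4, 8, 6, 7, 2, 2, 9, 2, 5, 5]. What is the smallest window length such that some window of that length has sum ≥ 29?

4

add 4: running sum 4 < 29
add 5: running sum 9 < 29
add 5: running sum 14 < 29
add 4: running sum 18 < 29
end 4: [4, 5, 5, 4, 12] sum 30, len 5
end 5: [5, 4, 12, 10] sum 31, len 4
end 6: [4, 12, 10, 4] sum 30, len 4
end 7: [12, 10, 4, 8] sum 34, len 4
end 8: [12, 10, 4, 8, 6] sum 40, len 5
end 9: [10, 4, 8, 6, 7] sum 35, len 5
end 10: [10, 4, 8, 6, 7, 2] sum 37, len 6
end 11: [4, 8, 6, 7, 2, 2] sum 29, len 6
end 12: [8, 6, 7, 2, 2, 9] sum 34, len 6
end 13: [8, 6, 7, 2, 2, 9, 2] sum 36, len 7
end 14: [6, 7, 2, 2, 9, 2, 5] sum 33, len 7
end 15: [7, 2, 2, 9, 2, 5, 5] sum 32, len 7
Shortest qualifying length: 4.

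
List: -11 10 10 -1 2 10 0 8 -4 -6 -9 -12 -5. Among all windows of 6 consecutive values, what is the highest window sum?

31

-11 10 10 -1 2 10 → sum 20
10 10 -1 2 10 0 → sum 31
10 -1 2 10 0 8 → sum 29
-1 2 10 0 8 -4 → sum 15
2 10 0 8 -4 -6 → sum 10
10 0 8 -4 -6 -9 → sum -1
0 8 -4 -6 -9 -12 → sum -23
8 -4 -6 -9 -12 -5 → sum -28
Highest of these is 31.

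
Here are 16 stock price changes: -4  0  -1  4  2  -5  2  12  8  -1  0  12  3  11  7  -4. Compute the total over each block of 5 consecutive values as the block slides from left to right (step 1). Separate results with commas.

(-4, 0, -1, 4, 2) → sum 1
(0, -1, 4, 2, -5) → sum 0
(-1, 4, 2, -5, 2) → sum 2
(4, 2, -5, 2, 12) → sum 15
(2, -5, 2, 12, 8) → sum 19
(-5, 2, 12, 8, -1) → sum 16
(2, 12, 8, -1, 0) → sum 21
(12, 8, -1, 0, 12) → sum 31
(8, -1, 0, 12, 3) → sum 22
(-1, 0, 12, 3, 11) → sum 25
(0, 12, 3, 11, 7) → sum 33
(12, 3, 11, 7, -4) → sum 29

1, 0, 2, 15, 19, 16, 21, 31, 22, 25, 33, 29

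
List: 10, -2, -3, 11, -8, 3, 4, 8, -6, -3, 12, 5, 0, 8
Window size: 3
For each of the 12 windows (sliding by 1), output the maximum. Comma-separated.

10, 11, 11, 11, 4, 8, 8, 8, 12, 12, 12, 8

Sliding a size-3 window across the 14 values:
10 -2 -3 → max 10
-2 -3 11 → max 11
-3 11 -8 → max 11
11 -8 3 → max 11
-8 3 4 → max 4
3 4 8 → max 8
4 8 -6 → max 8
8 -6 -3 → max 8
-6 -3 12 → max 12
-3 12 5 → max 12
12 5 0 → max 12
5 0 8 → max 8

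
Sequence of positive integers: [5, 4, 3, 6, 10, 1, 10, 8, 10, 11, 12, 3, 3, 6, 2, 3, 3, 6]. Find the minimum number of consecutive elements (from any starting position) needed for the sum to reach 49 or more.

5

add 5: running sum 5 < 49
add 4: running sum 9 < 49
add 3: running sum 12 < 49
add 6: running sum 18 < 49
add 10: running sum 28 < 49
add 1: running sum 29 < 49
add 10: running sum 39 < 49
add 8: running sum 47 < 49
add 10: shortest ending here [4, 3, 6, 10, 1, 10, 8, 10] sum 52, len 8
add 11: shortest ending here [10, 1, 10, 8, 10, 11] sum 50, len 6
add 12: shortest ending here [10, 8, 10, 11, 12] sum 51, len 5
add 3: shortest ending here [10, 8, 10, 11, 12, 3] sum 54, len 6
add 3: shortest ending here [10, 8, 10, 11, 12, 3, 3] sum 57, len 7
add 6: shortest ending here [8, 10, 11, 12, 3, 3, 6] sum 53, len 7
add 2: shortest ending here [8, 10, 11, 12, 3, 3, 6, 2] sum 55, len 8
add 3: shortest ending here [10, 11, 12, 3, 3, 6, 2, 3] sum 50, len 8
add 3: shortest ending here [10, 11, 12, 3, 3, 6, 2, 3, 3] sum 53, len 9
add 6: shortest ending here [11, 12, 3, 3, 6, 2, 3, 3, 6] sum 49, len 9
Shortest qualifying length: 5.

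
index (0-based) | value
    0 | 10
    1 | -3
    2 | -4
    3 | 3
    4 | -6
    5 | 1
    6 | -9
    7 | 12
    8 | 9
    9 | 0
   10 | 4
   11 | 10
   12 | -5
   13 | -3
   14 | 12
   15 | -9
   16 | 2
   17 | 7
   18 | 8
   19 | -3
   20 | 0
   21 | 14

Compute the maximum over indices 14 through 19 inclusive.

Elements at indices 14..19: 12, -9, 2, 7, 8, -3
max(12, -9, 2, 7, 8, -3) = 12

12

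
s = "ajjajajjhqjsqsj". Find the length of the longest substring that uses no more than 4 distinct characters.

11

Extend right; when distinct count exceeds 4, shrink from the left:
[a] 1 distinct, len 1
[a, j] 2 distinct, len 2
[a, j, j] 2 distinct, len 3
[a, j, j, a] 2 distinct, len 4
[a, j, j, a, j] 2 distinct, len 5
[a, j, j, a, j, a] 2 distinct, len 6
[a, j, j, a, j, a, j] 2 distinct, len 7
[a, j, j, a, j, a, j, j] 2 distinct, len 8
[a, j, j, a, j, a, j, j, h] 3 distinct, len 9
[a, j, j, a, j, a, j, j, h, q] 4 distinct, len 10
[a, j, j, a, j, a, j, j, h, q, j] 4 distinct, len 11
[j, j, h, q, j, s] 4 distinct, len 6
[j, j, h, q, j, s, q] 4 distinct, len 7
[j, j, h, q, j, s, q, s] 4 distinct, len 8
[j, j, h, q, j, s, q, s, j] 4 distinct, len 9
Longest length with ≤4 distinct: 11.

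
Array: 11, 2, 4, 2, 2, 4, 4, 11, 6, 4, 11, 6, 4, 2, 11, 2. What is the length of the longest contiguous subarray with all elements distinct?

4

add 11: [11] len 1
add 2: [11, 2] len 2
add 4: [11, 2, 4] len 3
add 2 (repeat 2, move left end past it): [4, 2] len 2
add 2 (repeat 2, move left end past it): [2] len 1
add 4: [2, 4] len 2
add 4 (repeat 4, move left end past it): [4] len 1
add 11: [4, 11] len 2
add 6: [4, 11, 6] len 3
add 4 (repeat 4, move left end past it): [11, 6, 4] len 3
add 11 (repeat 11, move left end past it): [6, 4, 11] len 3
add 6 (repeat 6, move left end past it): [4, 11, 6] len 3
add 4 (repeat 4, move left end past it): [11, 6, 4] len 3
add 2: [11, 6, 4, 2] len 4
add 11 (repeat 11, move left end past it): [6, 4, 2, 11] len 4
add 2 (repeat 2, move left end past it): [11, 2] len 2
Longest all-distinct length: 4.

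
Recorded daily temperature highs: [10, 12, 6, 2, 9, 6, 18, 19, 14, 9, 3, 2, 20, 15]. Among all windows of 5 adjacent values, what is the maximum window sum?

66

[10, 12, 6, 2, 9] → sum 39
[12, 6, 2, 9, 6] → sum 35
[6, 2, 9, 6, 18] → sum 41
[2, 9, 6, 18, 19] → sum 54
[9, 6, 18, 19, 14] → sum 66
[6, 18, 19, 14, 9] → sum 66
[18, 19, 14, 9, 3] → sum 63
[19, 14, 9, 3, 2] → sum 47
[14, 9, 3, 2, 20] → sum 48
[9, 3, 2, 20, 15] → sum 49
Maximum of these is 66.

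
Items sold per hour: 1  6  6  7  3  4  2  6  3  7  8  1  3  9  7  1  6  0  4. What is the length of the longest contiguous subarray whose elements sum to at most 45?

10

add 1: [1] sum 1, len 1
add 6: [1, 6] sum 7, len 2
add 6: [1, 6, 6] sum 13, len 3
add 7: [1, 6, 6, 7] sum 20, len 4
add 3: [1, 6, 6, 7, 3] sum 23, len 5
add 4: [1, 6, 6, 7, 3, 4] sum 27, len 6
add 2: [1, 6, 6, 7, 3, 4, 2] sum 29, len 7
add 6: [1, 6, 6, 7, 3, 4, 2, 6] sum 35, len 8
add 3: [1, 6, 6, 7, 3, 4, 2, 6, 3] sum 38, len 9
add 7: [1, 6, 6, 7, 3, 4, 2, 6, 3, 7] sum 45, len 10
add 8: [7, 3, 4, 2, 6, 3, 7, 8] sum 40, len 8
add 1: [7, 3, 4, 2, 6, 3, 7, 8, 1] sum 41, len 9
add 3: [7, 3, 4, 2, 6, 3, 7, 8, 1, 3] sum 44, len 10
add 9: [4, 2, 6, 3, 7, 8, 1, 3, 9] sum 43, len 9
add 7: [6, 3, 7, 8, 1, 3, 9, 7] sum 44, len 8
add 1: [6, 3, 7, 8, 1, 3, 9, 7, 1] sum 45, len 9
add 6: [3, 7, 8, 1, 3, 9, 7, 1, 6] sum 45, len 9
add 0: [3, 7, 8, 1, 3, 9, 7, 1, 6, 0] sum 45, len 10
add 4: [8, 1, 3, 9, 7, 1, 6, 0, 4] sum 39, len 9
Longest length seen: 10.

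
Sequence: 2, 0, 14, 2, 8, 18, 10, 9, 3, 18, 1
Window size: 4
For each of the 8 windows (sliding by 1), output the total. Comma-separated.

2 0 14 2 → sum 18
0 14 2 8 → sum 24
14 2 8 18 → sum 42
2 8 18 10 → sum 38
8 18 10 9 → sum 45
18 10 9 3 → sum 40
10 9 3 18 → sum 40
9 3 18 1 → sum 31

18, 24, 42, 38, 45, 40, 40, 31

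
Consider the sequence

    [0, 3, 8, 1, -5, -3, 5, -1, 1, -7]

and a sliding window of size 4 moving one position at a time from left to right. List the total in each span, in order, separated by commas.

[0, 3, 8, 1] → sum 12
[3, 8, 1, -5] → sum 7
[8, 1, -5, -3] → sum 1
[1, -5, -3, 5] → sum -2
[-5, -3, 5, -1] → sum -4
[-3, 5, -1, 1] → sum 2
[5, -1, 1, -7] → sum -2

12, 7, 1, -2, -4, 2, -2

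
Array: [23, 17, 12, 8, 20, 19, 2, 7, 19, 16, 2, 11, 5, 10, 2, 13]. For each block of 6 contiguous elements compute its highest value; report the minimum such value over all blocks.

13

23 17 12 8 20 19 → max 23
17 12 8 20 19 2 → max 20
12 8 20 19 2 7 → max 20
8 20 19 2 7 19 → max 20
20 19 2 7 19 16 → max 20
19 2 7 19 16 2 → max 19
2 7 19 16 2 11 → max 19
7 19 16 2 11 5 → max 19
19 16 2 11 5 10 → max 19
16 2 11 5 10 2 → max 16
2 11 5 10 2 13 → max 13
Minimum of these is 13.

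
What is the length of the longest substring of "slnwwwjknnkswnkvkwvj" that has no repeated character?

add s: [s] len 1
add l: [s, l] len 2
add n: [s, l, n] len 3
add w: [s, l, n, w] len 4
add w (repeat w, move left end past it): [w] len 1
add w (repeat w, move left end past it): [w] len 1
add j: [w, j] len 2
add k: [w, j, k] len 3
add n: [w, j, k, n] len 4
add n (repeat n, move left end past it): [n] len 1
add k: [n, k] len 2
add s: [n, k, s] len 3
add w: [n, k, s, w] len 4
add n (repeat n, move left end past it): [k, s, w, n] len 4
add k (repeat k, move left end past it): [s, w, n, k] len 4
add v: [s, w, n, k, v] len 5
add k (repeat k, move left end past it): [v, k] len 2
add w: [v, k, w] len 3
add v (repeat v, move left end past it): [k, w, v] len 3
add j: [k, w, v, j] len 4
Longest all-distinct length: 5.

5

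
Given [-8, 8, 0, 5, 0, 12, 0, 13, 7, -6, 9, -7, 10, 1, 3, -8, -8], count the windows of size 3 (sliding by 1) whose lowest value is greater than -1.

7

-8 8 0 → min -8
8 0 5 → min 0  > -1 ✓
0 5 0 → min 0  > -1 ✓
5 0 12 → min 0  > -1 ✓
0 12 0 → min 0  > -1 ✓
12 0 13 → min 0  > -1 ✓
0 13 7 → min 0  > -1 ✓
13 7 -6 → min -6
7 -6 9 → min -6
-6 9 -7 → min -7
9 -7 10 → min -7
-7 10 1 → min -7
10 1 3 → min 1  > -1 ✓
1 3 -8 → min -8
3 -8 -8 → min -8
7 windows satisfy the condition.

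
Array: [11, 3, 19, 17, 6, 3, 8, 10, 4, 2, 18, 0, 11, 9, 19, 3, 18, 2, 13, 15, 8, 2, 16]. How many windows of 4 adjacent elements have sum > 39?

8

[11, 3, 19, 17] → sum 50  > 39 ✓
[3, 19, 17, 6] → sum 45  > 39 ✓
[19, 17, 6, 3] → sum 45  > 39 ✓
[17, 6, 3, 8] → sum 34
[6, 3, 8, 10] → sum 27
[3, 8, 10, 4] → sum 25
[8, 10, 4, 2] → sum 24
[10, 4, 2, 18] → sum 34
[4, 2, 18, 0] → sum 24
[2, 18, 0, 11] → sum 31
[18, 0, 11, 9] → sum 38
[0, 11, 9, 19] → sum 39
[11, 9, 19, 3] → sum 42  > 39 ✓
[9, 19, 3, 18] → sum 49  > 39 ✓
[19, 3, 18, 2] → sum 42  > 39 ✓
[3, 18, 2, 13] → sum 36
[18, 2, 13, 15] → sum 48  > 39 ✓
[2, 13, 15, 8] → sum 38
[13, 15, 8, 2] → sum 38
[15, 8, 2, 16] → sum 41  > 39 ✓
8 windows satisfy the condition.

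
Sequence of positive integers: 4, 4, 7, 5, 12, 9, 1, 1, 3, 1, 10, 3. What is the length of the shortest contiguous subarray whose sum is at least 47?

9

Extend right; whenever the sum reaches 47, record the length and shrink from the left:
add 4: running sum 4 < 47
add 4: running sum 8 < 47
add 7: running sum 15 < 47
add 5: running sum 20 < 47
add 12: running sum 32 < 47
add 9: running sum 41 < 47
add 1: running sum 42 < 47
add 1: running sum 43 < 47
add 3: running sum 46 < 47
end 9: [4, 4, 7, 5, 12, 9, 1, 1, 3, 1] sum 47, len 10
end 10: [7, 5, 12, 9, 1, 1, 3, 1, 10] sum 49, len 9
end 11: [7, 5, 12, 9, 1, 1, 3, 1, 10, 3] sum 52, len 10
Shortest qualifying length: 9.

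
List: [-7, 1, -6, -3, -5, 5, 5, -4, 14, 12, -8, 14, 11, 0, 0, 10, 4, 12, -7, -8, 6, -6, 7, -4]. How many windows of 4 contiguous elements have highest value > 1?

19

-7 1 -6 -3 → max 1
1 -6 -3 -5 → max 1
-6 -3 -5 5 → max 5  > 1 ✓
-3 -5 5 5 → max 5  > 1 ✓
-5 5 5 -4 → max 5  > 1 ✓
5 5 -4 14 → max 14  > 1 ✓
5 -4 14 12 → max 14  > 1 ✓
-4 14 12 -8 → max 14  > 1 ✓
14 12 -8 14 → max 14  > 1 ✓
12 -8 14 11 → max 14  > 1 ✓
-8 14 11 0 → max 14  > 1 ✓
14 11 0 0 → max 14  > 1 ✓
11 0 0 10 → max 11  > 1 ✓
0 0 10 4 → max 10  > 1 ✓
0 10 4 12 → max 12  > 1 ✓
10 4 12 -7 → max 12  > 1 ✓
4 12 -7 -8 → max 12  > 1 ✓
12 -7 -8 6 → max 12  > 1 ✓
-7 -8 6 -6 → max 6  > 1 ✓
-8 6 -6 7 → max 7  > 1 ✓
6 -6 7 -4 → max 7  > 1 ✓
19 windows satisfy the condition.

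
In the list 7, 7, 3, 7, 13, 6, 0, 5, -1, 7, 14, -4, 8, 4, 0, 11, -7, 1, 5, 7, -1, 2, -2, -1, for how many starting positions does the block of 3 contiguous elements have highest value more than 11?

6

[7, 7, 3] → max 7
[7, 3, 7] → max 7
[3, 7, 13] → max 13  > 11 ✓
[7, 13, 6] → max 13  > 11 ✓
[13, 6, 0] → max 13  > 11 ✓
[6, 0, 5] → max 6
[0, 5, -1] → max 5
[5, -1, 7] → max 7
[-1, 7, 14] → max 14  > 11 ✓
[7, 14, -4] → max 14  > 11 ✓
[14, -4, 8] → max 14  > 11 ✓
[-4, 8, 4] → max 8
[8, 4, 0] → max 8
[4, 0, 11] → max 11
[0, 11, -7] → max 11
[11, -7, 1] → max 11
[-7, 1, 5] → max 5
[1, 5, 7] → max 7
[5, 7, -1] → max 7
[7, -1, 2] → max 7
[-1, 2, -2] → max 2
[2, -2, -1] → max 2
6 windows satisfy the condition.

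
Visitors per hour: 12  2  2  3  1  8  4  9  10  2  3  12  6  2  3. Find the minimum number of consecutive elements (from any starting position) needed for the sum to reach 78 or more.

15

Extend right; whenever the sum reaches 78, record the length and shrink from the left:
add 12: running sum 12 < 78
add 2: running sum 14 < 78
add 2: running sum 16 < 78
add 3: running sum 19 < 78
add 1: running sum 20 < 78
add 8: running sum 28 < 78
add 4: running sum 32 < 78
add 9: running sum 41 < 78
add 10: running sum 51 < 78
add 2: running sum 53 < 78
add 3: running sum 56 < 78
add 12: running sum 68 < 78
add 6: running sum 74 < 78
add 2: running sum 76 < 78
add 3: shortest ending here [12, 2, 2, 3, 1, 8, 4, 9, 10, 2, 3, 12, 6, 2, 3] sum 79, len 15
Shortest qualifying length: 15.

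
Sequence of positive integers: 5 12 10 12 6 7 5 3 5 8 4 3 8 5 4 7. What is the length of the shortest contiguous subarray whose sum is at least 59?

8

Extend right; whenever the sum reaches 59, record the length and shrink from the left:
add 5: running sum 5 < 59
add 12: running sum 17 < 59
add 10: running sum 27 < 59
add 12: running sum 39 < 59
add 6: running sum 45 < 59
add 7: running sum 52 < 59
add 5: running sum 57 < 59
add 3: shortest ending here [5, 12, 10, 12, 6, 7, 5, 3] sum 60, len 8
add 5: shortest ending here [12, 10, 12, 6, 7, 5, 3, 5] sum 60, len 8
add 8: shortest ending here [12, 10, 12, 6, 7, 5, 3, 5, 8] sum 68, len 9
add 4: shortest ending here [10, 12, 6, 7, 5, 3, 5, 8, 4] sum 60, len 9
add 3: shortest ending here [10, 12, 6, 7, 5, 3, 5, 8, 4, 3] sum 63, len 10
add 8: shortest ending here [12, 6, 7, 5, 3, 5, 8, 4, 3, 8] sum 61, len 10
add 5: shortest ending here [12, 6, 7, 5, 3, 5, 8, 4, 3, 8, 5] sum 66, len 11
add 4: shortest ending here [12, 6, 7, 5, 3, 5, 8, 4, 3, 8, 5, 4] sum 70, len 12
add 7: shortest ending here [7, 5, 3, 5, 8, 4, 3, 8, 5, 4, 7] sum 59, len 11
Shortest qualifying length: 8.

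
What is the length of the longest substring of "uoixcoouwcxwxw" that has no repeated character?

[u] len 1
[u, o] len 2
[u, o, i] len 3
[u, o, i, x] len 4
[u, o, i, x, c] len 5
[i, x, c, o] len 4
[o] len 1
[o, u] len 2
[o, u, w] len 3
[o, u, w, c] len 4
[o, u, w, c, x] len 5
[c, x, w] len 3
[w, x] len 2
[x, w] len 2
Longest all-distinct length: 5.

5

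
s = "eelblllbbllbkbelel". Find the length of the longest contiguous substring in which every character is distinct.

add e: [e] len 1
add e (repeat e, move left end past it): [e] len 1
add l: [e, l] len 2
add b: [e, l, b] len 3
add l (repeat l, move left end past it): [b, l] len 2
add l (repeat l, move left end past it): [l] len 1
add l (repeat l, move left end past it): [l] len 1
add b: [l, b] len 2
add b (repeat b, move left end past it): [b] len 1
add l: [b, l] len 2
add l (repeat l, move left end past it): [l] len 1
add b: [l, b] len 2
add k: [l, b, k] len 3
add b (repeat b, move left end past it): [k, b] len 2
add e: [k, b, e] len 3
add l: [k, b, e, l] len 4
add e (repeat e, move left end past it): [l, e] len 2
add l (repeat l, move left end past it): [e, l] len 2
Longest all-distinct length: 4.

4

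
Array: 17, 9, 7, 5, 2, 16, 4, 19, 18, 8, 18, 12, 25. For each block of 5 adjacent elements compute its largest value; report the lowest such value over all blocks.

16

Each size-5 window and its max:
(17, 9, 7, 5, 2) → max 17
(9, 7, 5, 2, 16) → max 16
(7, 5, 2, 16, 4) → max 16
(5, 2, 16, 4, 19) → max 19
(2, 16, 4, 19, 18) → max 19
(16, 4, 19, 18, 8) → max 19
(4, 19, 18, 8, 18) → max 19
(19, 18, 8, 18, 12) → max 19
(18, 8, 18, 12, 25) → max 25
Lowest of these is 16.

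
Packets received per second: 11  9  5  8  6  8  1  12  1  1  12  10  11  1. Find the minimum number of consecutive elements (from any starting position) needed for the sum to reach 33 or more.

3

add 11: running sum 11 < 33
add 9: running sum 20 < 33
add 5: running sum 25 < 33
end 3: [11, 9, 5, 8] sum 33, len 4
end 4: [11, 9, 5, 8, 6] sum 39, len 5
end 5: [9, 5, 8, 6, 8] sum 36, len 5
end 6: [9, 5, 8, 6, 8, 1] sum 37, len 6
end 7: [8, 6, 8, 1, 12] sum 35, len 5
end 8: [8, 6, 8, 1, 12, 1] sum 36, len 6
end 9: [8, 6, 8, 1, 12, 1, 1] sum 37, len 7
end 10: [8, 1, 12, 1, 1, 12] sum 35, len 6
end 11: [12, 1, 1, 12, 10] sum 36, len 5
end 12: [12, 10, 11] sum 33, len 3
end 13: [12, 10, 11, 1] sum 34, len 4
Shortest qualifying length: 3.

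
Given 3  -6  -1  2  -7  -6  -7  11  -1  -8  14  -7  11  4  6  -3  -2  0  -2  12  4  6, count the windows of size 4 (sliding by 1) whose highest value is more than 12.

4

(3, -6, -1, 2) → max 3
(-6, -1, 2, -7) → max 2
(-1, 2, -7, -6) → max 2
(2, -7, -6, -7) → max 2
(-7, -6, -7, 11) → max 11
(-6, -7, 11, -1) → max 11
(-7, 11, -1, -8) → max 11
(11, -1, -8, 14) → max 14  > 12 ✓
(-1, -8, 14, -7) → max 14  > 12 ✓
(-8, 14, -7, 11) → max 14  > 12 ✓
(14, -7, 11, 4) → max 14  > 12 ✓
(-7, 11, 4, 6) → max 11
(11, 4, 6, -3) → max 11
(4, 6, -3, -2) → max 6
(6, -3, -2, 0) → max 6
(-3, -2, 0, -2) → max 0
(-2, 0, -2, 12) → max 12
(0, -2, 12, 4) → max 12
(-2, 12, 4, 6) → max 12
4 windows satisfy the condition.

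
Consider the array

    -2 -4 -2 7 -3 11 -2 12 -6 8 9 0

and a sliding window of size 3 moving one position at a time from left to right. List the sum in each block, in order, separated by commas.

-8, 1, 2, 15, 6, 21, 4, 14, 11, 17

Sliding a size-3 window across the 12 values:
(-2, -4, -2) → sum -8
(-4, -2, 7) → sum 1
(-2, 7, -3) → sum 2
(7, -3, 11) → sum 15
(-3, 11, -2) → sum 6
(11, -2, 12) → sum 21
(-2, 12, -6) → sum 4
(12, -6, 8) → sum 14
(-6, 8, 9) → sum 11
(8, 9, 0) → sum 17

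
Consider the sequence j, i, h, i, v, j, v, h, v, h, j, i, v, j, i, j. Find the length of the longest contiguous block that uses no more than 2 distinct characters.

Extend right; when distinct count exceeds 2, shrink from the left:
add j: window [j] (1 distinct), len 1
add i: window [j, i] (2 distinct), len 2
add h: window [i, h] (2 distinct), len 2
add i: window [i, h, i] (2 distinct), len 3
add v: window [i, v] (2 distinct), len 2
add j: window [v, j] (2 distinct), len 2
add v: window [v, j, v] (2 distinct), len 3
add h: window [v, h] (2 distinct), len 2
add v: window [v, h, v] (2 distinct), len 3
add h: window [v, h, v, h] (2 distinct), len 4
add j: window [h, j] (2 distinct), len 2
add i: window [j, i] (2 distinct), len 2
add v: window [i, v] (2 distinct), len 2
add j: window [v, j] (2 distinct), len 2
add i: window [j, i] (2 distinct), len 2
add j: window [j, i, j] (2 distinct), len 3
Longest length with ≤2 distinct: 4.

4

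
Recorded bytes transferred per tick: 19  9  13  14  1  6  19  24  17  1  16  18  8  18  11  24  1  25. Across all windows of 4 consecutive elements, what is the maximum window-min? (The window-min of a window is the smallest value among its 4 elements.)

9

19 9 13 14 → min 9
9 13 14 1 → min 1
13 14 1 6 → min 1
14 1 6 19 → min 1
1 6 19 24 → min 1
6 19 24 17 → min 6
19 24 17 1 → min 1
24 17 1 16 → min 1
17 1 16 18 → min 1
1 16 18 8 → min 1
16 18 8 18 → min 8
18 8 18 11 → min 8
8 18 11 24 → min 8
18 11 24 1 → min 1
11 24 1 25 → min 1
Maximum of these is 9.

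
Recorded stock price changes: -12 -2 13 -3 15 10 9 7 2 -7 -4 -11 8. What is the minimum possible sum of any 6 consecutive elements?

-5

Window sums for each of the 8 positions:
(-12, -2, 13, -3, 15, 10) → sum 21
(-2, 13, -3, 15, 10, 9) → sum 42
(13, -3, 15, 10, 9, 7) → sum 51
(-3, 15, 10, 9, 7, 2) → sum 40
(15, 10, 9, 7, 2, -7) → sum 36
(10, 9, 7, 2, -7, -4) → sum 17
(9, 7, 2, -7, -4, -11) → sum -4
(7, 2, -7, -4, -11, 8) → sum -5
Minimum of these is -5.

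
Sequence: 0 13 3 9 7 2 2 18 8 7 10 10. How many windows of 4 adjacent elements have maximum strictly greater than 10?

6

[0, 13, 3, 9] → max 13  > 10 ✓
[13, 3, 9, 7] → max 13  > 10 ✓
[3, 9, 7, 2] → max 9
[9, 7, 2, 2] → max 9
[7, 2, 2, 18] → max 18  > 10 ✓
[2, 2, 18, 8] → max 18  > 10 ✓
[2, 18, 8, 7] → max 18  > 10 ✓
[18, 8, 7, 10] → max 18  > 10 ✓
[8, 7, 10, 10] → max 10
6 windows satisfy the condition.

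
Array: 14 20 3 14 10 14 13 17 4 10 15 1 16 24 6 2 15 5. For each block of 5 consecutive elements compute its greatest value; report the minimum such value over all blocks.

(14, 20, 3, 14, 10) → max 20
(20, 3, 14, 10, 14) → max 20
(3, 14, 10, 14, 13) → max 14
(14, 10, 14, 13, 17) → max 17
(10, 14, 13, 17, 4) → max 17
(14, 13, 17, 4, 10) → max 17
(13, 17, 4, 10, 15) → max 17
(17, 4, 10, 15, 1) → max 17
(4, 10, 15, 1, 16) → max 16
(10, 15, 1, 16, 24) → max 24
(15, 1, 16, 24, 6) → max 24
(1, 16, 24, 6, 2) → max 24
(16, 24, 6, 2, 15) → max 24
(24, 6, 2, 15, 5) → max 24
Minimum of these is 14.

14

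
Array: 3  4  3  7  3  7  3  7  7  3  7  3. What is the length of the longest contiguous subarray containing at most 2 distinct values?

[3] 1 distinct, len 1
[3, 4] 2 distinct, len 2
[3, 4, 3] 2 distinct, len 3
[3, 7] 2 distinct, len 2
[3, 7, 3] 2 distinct, len 3
[3, 7, 3, 7] 2 distinct, len 4
[3, 7, 3, 7, 3] 2 distinct, len 5
[3, 7, 3, 7, 3, 7] 2 distinct, len 6
[3, 7, 3, 7, 3, 7, 7] 2 distinct, len 7
[3, 7, 3, 7, 3, 7, 7, 3] 2 distinct, len 8
[3, 7, 3, 7, 3, 7, 7, 3, 7] 2 distinct, len 9
[3, 7, 3, 7, 3, 7, 7, 3, 7, 3] 2 distinct, len 10
Longest length with ≤2 distinct: 10.

10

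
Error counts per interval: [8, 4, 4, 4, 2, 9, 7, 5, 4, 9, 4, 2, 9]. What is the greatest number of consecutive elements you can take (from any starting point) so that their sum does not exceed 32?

6

add 8: [8] sum 8, len 1
add 4: [8, 4] sum 12, len 2
add 4: [8, 4, 4] sum 16, len 3
add 4: [8, 4, 4, 4] sum 20, len 4
add 2: [8, 4, 4, 4, 2] sum 22, len 5
add 9: [8, 4, 4, 4, 2, 9] sum 31, len 6
add 7: [4, 4, 4, 2, 9, 7] sum 30, len 6
add 5: [4, 4, 2, 9, 7, 5] sum 31, len 6
add 4: [4, 2, 9, 7, 5, 4] sum 31, len 6
add 9: [7, 5, 4, 9] sum 25, len 4
add 4: [7, 5, 4, 9, 4] sum 29, len 5
add 2: [7, 5, 4, 9, 4, 2] sum 31, len 6
add 9: [4, 9, 4, 2, 9] sum 28, len 5
Longest length seen: 6.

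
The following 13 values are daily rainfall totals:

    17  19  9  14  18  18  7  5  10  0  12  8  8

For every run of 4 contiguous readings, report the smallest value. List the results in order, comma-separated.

9, 9, 9, 7, 5, 5, 0, 0, 0, 0

[17, 19, 9, 14] → min 9
[19, 9, 14, 18] → min 9
[9, 14, 18, 18] → min 9
[14, 18, 18, 7] → min 7
[18, 18, 7, 5] → min 5
[18, 7, 5, 10] → min 5
[7, 5, 10, 0] → min 0
[5, 10, 0, 12] → min 0
[10, 0, 12, 8] → min 0
[0, 12, 8, 8] → min 0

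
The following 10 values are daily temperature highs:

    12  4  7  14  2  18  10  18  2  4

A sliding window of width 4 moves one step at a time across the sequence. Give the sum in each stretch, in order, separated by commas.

(12, 4, 7, 14) → sum 37
(4, 7, 14, 2) → sum 27
(7, 14, 2, 18) → sum 41
(14, 2, 18, 10) → sum 44
(2, 18, 10, 18) → sum 48
(18, 10, 18, 2) → sum 48
(10, 18, 2, 4) → sum 34

37, 27, 41, 44, 48, 48, 34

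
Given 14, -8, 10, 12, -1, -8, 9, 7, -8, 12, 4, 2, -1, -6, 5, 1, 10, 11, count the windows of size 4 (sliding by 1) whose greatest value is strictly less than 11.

14 -8 10 12 → max 14
-8 10 12 -1 → max 12
10 12 -1 -8 → max 12
12 -1 -8 9 → max 12
-1 -8 9 7 → max 9  < 11 ✓
-8 9 7 -8 → max 9  < 11 ✓
9 7 -8 12 → max 12
7 -8 12 4 → max 12
-8 12 4 2 → max 12
12 4 2 -1 → max 12
4 2 -1 -6 → max 4  < 11 ✓
2 -1 -6 5 → max 5  < 11 ✓
-1 -6 5 1 → max 5  < 11 ✓
-6 5 1 10 → max 10  < 11 ✓
5 1 10 11 → max 11
6 windows satisfy the condition.

6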